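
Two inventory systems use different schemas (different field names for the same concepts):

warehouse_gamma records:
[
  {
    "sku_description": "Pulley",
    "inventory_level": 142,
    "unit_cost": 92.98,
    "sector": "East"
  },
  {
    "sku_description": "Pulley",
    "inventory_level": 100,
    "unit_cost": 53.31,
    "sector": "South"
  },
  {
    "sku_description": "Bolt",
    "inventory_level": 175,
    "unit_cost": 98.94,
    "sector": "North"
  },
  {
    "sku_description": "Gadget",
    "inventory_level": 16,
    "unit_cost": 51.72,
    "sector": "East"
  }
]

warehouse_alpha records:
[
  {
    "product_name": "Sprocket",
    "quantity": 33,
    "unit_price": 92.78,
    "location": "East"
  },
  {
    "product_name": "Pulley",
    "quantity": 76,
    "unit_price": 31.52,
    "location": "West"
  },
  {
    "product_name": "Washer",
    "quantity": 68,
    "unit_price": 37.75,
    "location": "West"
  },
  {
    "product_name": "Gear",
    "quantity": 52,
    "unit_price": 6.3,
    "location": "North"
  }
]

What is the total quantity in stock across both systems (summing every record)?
662

To reconcile these schemas, identify the field holding the quantity in stock in each system:
1. In warehouse_gamma it is "inventory_level"
2. In warehouse_alpha it is "quantity"

From warehouse_gamma: 142 + 100 + 175 + 16 = 433
From warehouse_alpha: 33 + 76 + 68 + 52 = 229

Total: 433 + 229 = 662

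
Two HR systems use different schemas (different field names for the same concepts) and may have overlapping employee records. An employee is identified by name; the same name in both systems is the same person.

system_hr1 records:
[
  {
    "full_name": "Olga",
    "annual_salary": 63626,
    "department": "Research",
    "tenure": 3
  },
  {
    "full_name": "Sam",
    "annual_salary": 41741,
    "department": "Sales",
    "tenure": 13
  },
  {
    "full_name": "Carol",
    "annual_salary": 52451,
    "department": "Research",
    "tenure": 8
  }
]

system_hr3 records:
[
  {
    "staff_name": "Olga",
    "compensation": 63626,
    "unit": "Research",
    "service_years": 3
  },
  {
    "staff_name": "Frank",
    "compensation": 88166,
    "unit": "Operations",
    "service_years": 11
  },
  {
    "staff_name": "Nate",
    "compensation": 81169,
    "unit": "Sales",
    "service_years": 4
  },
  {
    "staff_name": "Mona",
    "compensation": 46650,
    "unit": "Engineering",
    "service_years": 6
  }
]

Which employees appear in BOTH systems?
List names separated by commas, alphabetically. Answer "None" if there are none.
Olga

Schema mapping: "full_name" (system_hr1) = "staff_name" (system_hr3) = employee name

Names in system_hr1: ['Carol', 'Olga', 'Sam']
Names in system_hr3: ['Frank', 'Mona', 'Nate', 'Olga']

Intersection: ['Olga']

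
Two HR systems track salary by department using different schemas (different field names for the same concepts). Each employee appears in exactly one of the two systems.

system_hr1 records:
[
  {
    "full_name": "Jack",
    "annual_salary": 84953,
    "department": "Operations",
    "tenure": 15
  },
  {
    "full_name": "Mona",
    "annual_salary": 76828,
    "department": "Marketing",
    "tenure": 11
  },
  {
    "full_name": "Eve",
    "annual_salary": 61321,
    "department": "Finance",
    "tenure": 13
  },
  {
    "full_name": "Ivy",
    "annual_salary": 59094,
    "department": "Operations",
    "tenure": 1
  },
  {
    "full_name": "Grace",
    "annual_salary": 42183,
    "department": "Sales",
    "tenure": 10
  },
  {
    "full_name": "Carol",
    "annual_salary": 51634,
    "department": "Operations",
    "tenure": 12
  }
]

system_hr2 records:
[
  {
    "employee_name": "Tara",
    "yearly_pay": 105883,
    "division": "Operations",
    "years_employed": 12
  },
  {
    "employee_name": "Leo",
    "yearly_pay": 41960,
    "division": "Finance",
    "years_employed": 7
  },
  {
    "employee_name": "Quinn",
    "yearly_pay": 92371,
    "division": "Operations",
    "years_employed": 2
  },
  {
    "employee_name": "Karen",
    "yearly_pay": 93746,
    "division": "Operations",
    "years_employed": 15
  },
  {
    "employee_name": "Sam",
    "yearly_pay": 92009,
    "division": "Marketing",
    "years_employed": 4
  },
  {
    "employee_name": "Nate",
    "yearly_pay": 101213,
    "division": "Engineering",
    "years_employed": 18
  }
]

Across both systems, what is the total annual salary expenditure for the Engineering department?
101213

Schema mappings:
- "department" (system_hr1) = "division" (system_hr2) = department
- "annual_salary" (system_hr1) = "yearly_pay" (system_hr2) = salary

Engineering salaries from system_hr1: 0
Engineering salaries from system_hr2: 101213

Total: 0 + 101213 = 101213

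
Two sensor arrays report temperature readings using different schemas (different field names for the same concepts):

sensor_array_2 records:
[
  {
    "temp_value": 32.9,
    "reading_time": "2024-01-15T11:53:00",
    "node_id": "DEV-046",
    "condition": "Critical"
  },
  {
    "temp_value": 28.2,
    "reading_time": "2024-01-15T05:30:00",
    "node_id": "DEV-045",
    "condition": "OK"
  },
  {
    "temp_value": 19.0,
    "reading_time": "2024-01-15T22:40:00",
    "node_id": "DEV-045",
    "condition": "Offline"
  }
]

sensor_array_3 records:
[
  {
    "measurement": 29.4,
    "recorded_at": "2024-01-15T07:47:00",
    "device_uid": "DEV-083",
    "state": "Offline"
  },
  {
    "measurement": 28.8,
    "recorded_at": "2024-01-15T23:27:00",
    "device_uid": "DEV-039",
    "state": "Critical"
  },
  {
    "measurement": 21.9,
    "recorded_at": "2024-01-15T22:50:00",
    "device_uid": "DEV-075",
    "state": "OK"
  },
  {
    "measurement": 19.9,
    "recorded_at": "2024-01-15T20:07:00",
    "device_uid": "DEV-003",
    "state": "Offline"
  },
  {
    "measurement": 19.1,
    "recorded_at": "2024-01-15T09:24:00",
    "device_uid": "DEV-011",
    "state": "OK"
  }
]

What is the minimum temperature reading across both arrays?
19.0

Schema mapping: "temp_value" (sensor_array_2) = "measurement" (sensor_array_3) = temperature reading

Minimum in sensor_array_2: 19.0
Minimum in sensor_array_3: 19.1

Overall minimum: min(19.0, 19.1) = 19.0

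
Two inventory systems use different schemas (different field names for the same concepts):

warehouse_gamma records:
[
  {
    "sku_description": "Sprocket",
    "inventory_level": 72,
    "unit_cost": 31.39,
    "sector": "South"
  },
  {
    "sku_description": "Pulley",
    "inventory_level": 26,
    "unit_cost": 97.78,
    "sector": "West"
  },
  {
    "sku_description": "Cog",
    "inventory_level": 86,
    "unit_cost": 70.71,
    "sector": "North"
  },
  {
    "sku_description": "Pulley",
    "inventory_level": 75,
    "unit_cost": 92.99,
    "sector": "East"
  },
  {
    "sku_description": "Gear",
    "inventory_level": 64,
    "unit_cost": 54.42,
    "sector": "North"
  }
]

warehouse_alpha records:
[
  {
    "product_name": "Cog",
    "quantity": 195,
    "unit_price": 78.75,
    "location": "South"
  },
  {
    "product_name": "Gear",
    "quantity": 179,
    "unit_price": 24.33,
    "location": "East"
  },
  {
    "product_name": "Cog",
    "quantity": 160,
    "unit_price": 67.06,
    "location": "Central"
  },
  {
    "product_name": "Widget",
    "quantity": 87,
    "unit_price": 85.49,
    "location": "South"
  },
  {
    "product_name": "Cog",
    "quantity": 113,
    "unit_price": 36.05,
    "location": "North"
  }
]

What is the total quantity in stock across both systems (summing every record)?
1057

To reconcile these schemas, identify the field holding the quantity in stock in each system:
1. In warehouse_gamma it is "inventory_level"
2. In warehouse_alpha it is "quantity"

From warehouse_gamma: 72 + 26 + 86 + 75 + 64 = 323
From warehouse_alpha: 195 + 179 + 160 + 87 + 113 = 734

Total: 323 + 734 = 1057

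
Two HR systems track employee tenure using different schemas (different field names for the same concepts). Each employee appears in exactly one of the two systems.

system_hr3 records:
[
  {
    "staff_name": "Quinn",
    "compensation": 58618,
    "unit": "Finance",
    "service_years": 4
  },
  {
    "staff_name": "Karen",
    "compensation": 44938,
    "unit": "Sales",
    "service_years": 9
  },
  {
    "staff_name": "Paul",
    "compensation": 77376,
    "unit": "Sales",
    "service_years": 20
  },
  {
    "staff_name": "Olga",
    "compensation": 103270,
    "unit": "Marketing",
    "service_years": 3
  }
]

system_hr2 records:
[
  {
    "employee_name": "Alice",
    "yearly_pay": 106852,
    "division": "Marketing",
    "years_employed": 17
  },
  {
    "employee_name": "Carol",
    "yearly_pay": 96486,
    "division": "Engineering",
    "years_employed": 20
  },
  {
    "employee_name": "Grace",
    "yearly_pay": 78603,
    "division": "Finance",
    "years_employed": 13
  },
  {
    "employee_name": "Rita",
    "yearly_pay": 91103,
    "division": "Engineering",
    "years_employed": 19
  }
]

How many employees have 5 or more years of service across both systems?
6

Reconcile schemas: "service_years" (system_hr3) = "years_employed" (system_hr2) = years of service

From system_hr3: 2 employees with >= 5 years
From system_hr2: 4 employees with >= 5 years

Total: 2 + 4 = 6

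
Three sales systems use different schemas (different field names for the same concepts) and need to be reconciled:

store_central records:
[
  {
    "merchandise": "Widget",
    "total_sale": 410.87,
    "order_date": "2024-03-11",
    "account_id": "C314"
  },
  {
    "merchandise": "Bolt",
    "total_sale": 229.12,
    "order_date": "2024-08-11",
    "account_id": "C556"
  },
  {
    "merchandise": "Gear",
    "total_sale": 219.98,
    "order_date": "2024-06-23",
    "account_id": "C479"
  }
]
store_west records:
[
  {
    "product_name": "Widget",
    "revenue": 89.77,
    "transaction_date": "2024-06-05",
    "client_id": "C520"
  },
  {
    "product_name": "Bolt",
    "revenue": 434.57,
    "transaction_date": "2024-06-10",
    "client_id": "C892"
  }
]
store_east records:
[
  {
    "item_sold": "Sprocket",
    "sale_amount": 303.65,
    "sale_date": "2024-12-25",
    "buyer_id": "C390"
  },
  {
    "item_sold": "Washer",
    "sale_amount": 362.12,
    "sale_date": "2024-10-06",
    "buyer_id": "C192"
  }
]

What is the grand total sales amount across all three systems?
2050.08

Schema reconciliation - all amount fields map to sale amount:

store_central (total_sale): 859.97
store_west (revenue): 524.34
store_east (sale_amount): 665.77

Grand total: 2050.08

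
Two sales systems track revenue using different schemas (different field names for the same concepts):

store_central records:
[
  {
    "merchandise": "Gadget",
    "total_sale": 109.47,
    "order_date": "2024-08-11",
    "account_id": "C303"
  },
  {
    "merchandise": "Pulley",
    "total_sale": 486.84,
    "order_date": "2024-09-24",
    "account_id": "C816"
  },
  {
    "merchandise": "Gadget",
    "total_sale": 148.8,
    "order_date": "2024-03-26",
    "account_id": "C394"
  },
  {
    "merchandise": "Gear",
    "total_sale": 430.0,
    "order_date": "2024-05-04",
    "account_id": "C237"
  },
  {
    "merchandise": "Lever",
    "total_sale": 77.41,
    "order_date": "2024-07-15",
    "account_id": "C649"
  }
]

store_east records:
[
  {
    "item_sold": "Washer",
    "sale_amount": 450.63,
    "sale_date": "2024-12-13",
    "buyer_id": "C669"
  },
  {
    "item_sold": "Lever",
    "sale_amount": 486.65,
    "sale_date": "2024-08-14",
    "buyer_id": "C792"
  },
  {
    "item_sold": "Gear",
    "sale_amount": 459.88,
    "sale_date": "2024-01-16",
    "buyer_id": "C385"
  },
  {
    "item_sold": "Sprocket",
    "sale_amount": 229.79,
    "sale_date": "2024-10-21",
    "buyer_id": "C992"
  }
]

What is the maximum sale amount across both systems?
486.84

Reconcile: "total_sale" (store_central) = "sale_amount" (store_east) = sale amount

Maximum in store_central: 486.84
Maximum in store_east: 486.65

Overall maximum: max(486.84, 486.65) = 486.84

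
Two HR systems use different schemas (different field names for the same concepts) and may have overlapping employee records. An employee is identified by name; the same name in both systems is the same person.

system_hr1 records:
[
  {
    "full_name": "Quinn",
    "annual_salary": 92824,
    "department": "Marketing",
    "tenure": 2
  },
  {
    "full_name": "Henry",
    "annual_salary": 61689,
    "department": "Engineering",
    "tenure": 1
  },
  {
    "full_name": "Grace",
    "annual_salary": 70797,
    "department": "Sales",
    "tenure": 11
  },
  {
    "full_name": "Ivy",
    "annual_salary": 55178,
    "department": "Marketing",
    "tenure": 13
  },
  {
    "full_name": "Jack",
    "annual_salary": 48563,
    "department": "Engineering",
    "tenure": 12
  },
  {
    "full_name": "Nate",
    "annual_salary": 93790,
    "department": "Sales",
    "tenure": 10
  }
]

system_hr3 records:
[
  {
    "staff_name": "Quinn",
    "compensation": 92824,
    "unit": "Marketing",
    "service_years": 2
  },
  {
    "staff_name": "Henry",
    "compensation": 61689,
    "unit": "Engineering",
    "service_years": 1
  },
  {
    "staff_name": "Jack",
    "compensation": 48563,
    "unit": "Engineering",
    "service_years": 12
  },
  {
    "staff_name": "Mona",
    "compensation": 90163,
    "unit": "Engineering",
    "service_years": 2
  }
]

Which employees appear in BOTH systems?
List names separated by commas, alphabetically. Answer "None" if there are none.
Henry, Jack, Quinn

Schema mapping: "full_name" (system_hr1) = "staff_name" (system_hr3) = employee name

Names in system_hr1: ['Grace', 'Henry', 'Ivy', 'Jack', 'Nate', 'Quinn']
Names in system_hr3: ['Henry', 'Jack', 'Mona', 'Quinn']

Intersection: ['Henry', 'Jack', 'Quinn']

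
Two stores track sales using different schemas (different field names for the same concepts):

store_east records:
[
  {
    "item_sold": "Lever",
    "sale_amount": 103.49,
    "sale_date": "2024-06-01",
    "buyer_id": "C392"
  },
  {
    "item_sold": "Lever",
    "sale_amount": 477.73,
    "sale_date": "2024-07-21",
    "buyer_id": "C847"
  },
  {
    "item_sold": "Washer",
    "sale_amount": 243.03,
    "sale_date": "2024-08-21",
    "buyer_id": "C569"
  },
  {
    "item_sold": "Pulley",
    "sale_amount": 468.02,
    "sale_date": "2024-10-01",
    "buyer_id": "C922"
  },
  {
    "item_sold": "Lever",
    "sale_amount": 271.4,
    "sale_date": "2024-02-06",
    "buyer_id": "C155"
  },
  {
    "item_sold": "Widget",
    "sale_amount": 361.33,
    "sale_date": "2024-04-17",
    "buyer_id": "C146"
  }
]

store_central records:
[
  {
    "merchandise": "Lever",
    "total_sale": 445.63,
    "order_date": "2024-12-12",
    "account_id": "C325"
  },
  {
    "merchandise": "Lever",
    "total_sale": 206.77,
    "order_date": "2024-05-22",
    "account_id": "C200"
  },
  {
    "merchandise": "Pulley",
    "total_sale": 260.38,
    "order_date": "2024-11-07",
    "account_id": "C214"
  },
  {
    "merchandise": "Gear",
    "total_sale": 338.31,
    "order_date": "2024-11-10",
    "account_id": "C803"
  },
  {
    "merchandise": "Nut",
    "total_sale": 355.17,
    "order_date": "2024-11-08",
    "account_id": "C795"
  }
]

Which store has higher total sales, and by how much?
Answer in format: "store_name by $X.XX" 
store_east by $318.74

Schema mapping: "sale_amount" (store_east) = "total_sale" (store_central) = sale amount

Total for store_east: 1925.00
Total for store_central: 1606.26

Difference: |1925.00 - 1606.26| = 318.74
store_east has higher sales by $318.74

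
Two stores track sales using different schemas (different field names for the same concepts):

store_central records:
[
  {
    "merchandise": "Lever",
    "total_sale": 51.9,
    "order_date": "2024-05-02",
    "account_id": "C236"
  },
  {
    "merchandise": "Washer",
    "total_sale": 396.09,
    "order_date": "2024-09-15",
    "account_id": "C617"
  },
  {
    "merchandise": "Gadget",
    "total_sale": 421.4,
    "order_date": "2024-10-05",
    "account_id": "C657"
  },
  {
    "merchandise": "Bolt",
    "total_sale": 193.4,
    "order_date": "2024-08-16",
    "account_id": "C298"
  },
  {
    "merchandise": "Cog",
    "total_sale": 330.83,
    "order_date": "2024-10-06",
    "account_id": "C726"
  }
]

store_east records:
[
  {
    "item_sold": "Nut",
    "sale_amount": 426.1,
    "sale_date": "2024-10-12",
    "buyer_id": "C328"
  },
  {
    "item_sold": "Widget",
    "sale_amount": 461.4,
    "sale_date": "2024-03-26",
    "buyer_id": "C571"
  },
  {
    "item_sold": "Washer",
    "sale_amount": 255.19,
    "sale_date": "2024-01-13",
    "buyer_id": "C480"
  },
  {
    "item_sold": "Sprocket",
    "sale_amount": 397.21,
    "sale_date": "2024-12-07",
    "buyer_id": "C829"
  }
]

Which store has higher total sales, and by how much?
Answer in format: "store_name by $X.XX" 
store_east by $146.28

Schema mapping: "total_sale" (store_central) = "sale_amount" (store_east) = sale amount

Total for store_central: 1393.62
Total for store_east: 1539.90

Difference: |1393.62 - 1539.90| = 146.28
store_east has higher sales by $146.28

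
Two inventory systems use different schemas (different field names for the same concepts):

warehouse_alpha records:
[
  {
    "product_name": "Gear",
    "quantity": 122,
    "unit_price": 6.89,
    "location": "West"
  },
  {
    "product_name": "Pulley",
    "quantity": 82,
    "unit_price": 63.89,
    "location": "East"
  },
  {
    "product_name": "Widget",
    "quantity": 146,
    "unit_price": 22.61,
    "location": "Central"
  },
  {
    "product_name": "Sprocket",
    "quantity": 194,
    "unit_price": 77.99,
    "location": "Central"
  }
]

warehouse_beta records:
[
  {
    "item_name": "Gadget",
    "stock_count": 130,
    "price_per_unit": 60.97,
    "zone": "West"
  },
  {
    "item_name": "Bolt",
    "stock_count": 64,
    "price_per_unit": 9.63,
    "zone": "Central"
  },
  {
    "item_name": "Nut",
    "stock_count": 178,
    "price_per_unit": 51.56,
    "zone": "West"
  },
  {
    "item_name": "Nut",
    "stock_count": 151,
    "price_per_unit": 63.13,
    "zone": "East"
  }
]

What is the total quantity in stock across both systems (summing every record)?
1067

To reconcile these schemas, identify the field holding the quantity in stock in each system:
1. In warehouse_alpha it is "quantity"
2. In warehouse_beta it is "stock_count"

From warehouse_alpha: 122 + 82 + 146 + 194 = 544
From warehouse_beta: 130 + 64 + 178 + 151 = 523

Total: 544 + 523 = 1067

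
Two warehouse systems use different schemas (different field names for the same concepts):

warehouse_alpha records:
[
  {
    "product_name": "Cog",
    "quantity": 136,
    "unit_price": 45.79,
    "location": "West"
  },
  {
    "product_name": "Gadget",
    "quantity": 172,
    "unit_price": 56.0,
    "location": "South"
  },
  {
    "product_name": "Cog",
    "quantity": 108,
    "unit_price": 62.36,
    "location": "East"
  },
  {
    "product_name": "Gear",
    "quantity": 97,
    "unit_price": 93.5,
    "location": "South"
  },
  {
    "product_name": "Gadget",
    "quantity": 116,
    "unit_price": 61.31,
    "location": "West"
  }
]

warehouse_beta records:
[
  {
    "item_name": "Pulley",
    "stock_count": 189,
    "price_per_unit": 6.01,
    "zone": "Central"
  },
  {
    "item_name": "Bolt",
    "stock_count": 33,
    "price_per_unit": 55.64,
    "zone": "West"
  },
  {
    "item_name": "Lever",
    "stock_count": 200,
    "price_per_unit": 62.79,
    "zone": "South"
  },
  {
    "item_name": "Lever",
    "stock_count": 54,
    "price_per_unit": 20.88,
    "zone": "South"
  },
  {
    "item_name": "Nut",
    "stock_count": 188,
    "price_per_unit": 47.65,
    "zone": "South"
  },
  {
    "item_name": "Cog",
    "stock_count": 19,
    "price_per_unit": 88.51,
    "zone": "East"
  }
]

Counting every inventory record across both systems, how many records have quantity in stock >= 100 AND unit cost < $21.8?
1

Schema mappings:
- "quantity" (warehouse_alpha) = "stock_count" (warehouse_beta) = quantity
- "unit_price" (warehouse_alpha) = "price_per_unit" (warehouse_beta) = unit cost

Records meeting both conditions in warehouse_alpha: 0
Records meeting both conditions in warehouse_beta: 1

Total: 0 + 1 = 1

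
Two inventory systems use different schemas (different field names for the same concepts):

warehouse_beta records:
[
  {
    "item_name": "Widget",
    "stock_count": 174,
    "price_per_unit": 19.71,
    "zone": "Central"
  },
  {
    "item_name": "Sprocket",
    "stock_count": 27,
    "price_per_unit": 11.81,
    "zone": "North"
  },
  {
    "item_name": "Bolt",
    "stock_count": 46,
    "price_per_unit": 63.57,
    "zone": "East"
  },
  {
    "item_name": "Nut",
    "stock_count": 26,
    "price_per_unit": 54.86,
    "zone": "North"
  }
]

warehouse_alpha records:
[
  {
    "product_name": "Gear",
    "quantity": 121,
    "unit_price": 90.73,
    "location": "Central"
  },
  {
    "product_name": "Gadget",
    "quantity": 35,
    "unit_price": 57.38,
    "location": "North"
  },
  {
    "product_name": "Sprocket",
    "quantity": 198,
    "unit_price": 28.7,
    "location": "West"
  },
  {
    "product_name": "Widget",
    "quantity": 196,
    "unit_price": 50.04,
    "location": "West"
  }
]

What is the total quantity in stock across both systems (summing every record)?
823

To reconcile these schemas, identify the field holding the quantity in stock in each system:
1. In warehouse_beta it is "stock_count"
2. In warehouse_alpha it is "quantity"

From warehouse_beta: 174 + 27 + 46 + 26 = 273
From warehouse_alpha: 121 + 35 + 198 + 196 = 550

Total: 273 + 550 = 823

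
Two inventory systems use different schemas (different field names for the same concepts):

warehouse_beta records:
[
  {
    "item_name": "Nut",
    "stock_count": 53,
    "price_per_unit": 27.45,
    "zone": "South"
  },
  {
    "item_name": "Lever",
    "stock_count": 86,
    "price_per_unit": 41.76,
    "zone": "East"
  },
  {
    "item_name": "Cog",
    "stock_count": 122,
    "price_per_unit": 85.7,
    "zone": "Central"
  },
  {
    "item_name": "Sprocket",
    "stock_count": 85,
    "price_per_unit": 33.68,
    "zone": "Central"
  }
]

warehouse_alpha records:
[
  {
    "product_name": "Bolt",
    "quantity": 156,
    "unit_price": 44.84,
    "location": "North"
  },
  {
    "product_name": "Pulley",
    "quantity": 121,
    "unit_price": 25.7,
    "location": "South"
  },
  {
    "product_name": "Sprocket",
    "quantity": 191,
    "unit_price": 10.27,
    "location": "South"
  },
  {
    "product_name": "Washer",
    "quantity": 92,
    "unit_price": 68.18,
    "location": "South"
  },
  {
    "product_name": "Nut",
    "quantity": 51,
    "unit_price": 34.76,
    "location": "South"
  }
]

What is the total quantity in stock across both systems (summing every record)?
957

To reconcile these schemas, identify the field holding the quantity in stock in each system:
1. In warehouse_beta it is "stock_count"
2. In warehouse_alpha it is "quantity"

From warehouse_beta: 53 + 86 + 122 + 85 = 346
From warehouse_alpha: 156 + 121 + 191 + 92 + 51 = 611

Total: 346 + 611 = 957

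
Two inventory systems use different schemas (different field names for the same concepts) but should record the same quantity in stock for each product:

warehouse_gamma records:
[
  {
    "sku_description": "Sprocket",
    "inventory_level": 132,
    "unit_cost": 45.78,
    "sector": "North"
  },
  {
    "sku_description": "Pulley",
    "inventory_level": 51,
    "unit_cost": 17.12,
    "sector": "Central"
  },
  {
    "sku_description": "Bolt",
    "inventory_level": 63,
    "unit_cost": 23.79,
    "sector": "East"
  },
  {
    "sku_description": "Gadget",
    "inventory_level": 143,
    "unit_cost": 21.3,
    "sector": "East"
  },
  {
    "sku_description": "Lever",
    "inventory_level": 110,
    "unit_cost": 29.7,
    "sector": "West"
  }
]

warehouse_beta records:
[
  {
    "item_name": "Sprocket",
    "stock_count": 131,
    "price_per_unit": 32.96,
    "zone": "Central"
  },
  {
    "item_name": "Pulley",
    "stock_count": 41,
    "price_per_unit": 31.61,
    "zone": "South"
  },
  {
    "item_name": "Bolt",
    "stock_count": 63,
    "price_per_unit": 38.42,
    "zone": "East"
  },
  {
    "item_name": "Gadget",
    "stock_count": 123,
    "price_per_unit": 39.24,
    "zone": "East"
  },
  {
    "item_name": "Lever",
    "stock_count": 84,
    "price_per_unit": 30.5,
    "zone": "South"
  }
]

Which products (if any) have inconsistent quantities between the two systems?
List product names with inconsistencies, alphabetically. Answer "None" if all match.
Gadget, Lever, Pulley, Sprocket

Schema mappings:
- "sku_description" (warehouse_gamma) = "item_name" (warehouse_beta) = product name
- "inventory_level" (warehouse_gamma) = "stock_count" (warehouse_beta) = quantity

Comparison:
  Sprocket: 132 vs 131 - MISMATCH
  Pulley: 51 vs 41 - MISMATCH
  Bolt: 63 vs 63 - MATCH
  Gadget: 143 vs 123 - MISMATCH
  Lever: 110 vs 84 - MISMATCH

Products with inconsistencies: Gadget, Lever, Pulley, Sprocket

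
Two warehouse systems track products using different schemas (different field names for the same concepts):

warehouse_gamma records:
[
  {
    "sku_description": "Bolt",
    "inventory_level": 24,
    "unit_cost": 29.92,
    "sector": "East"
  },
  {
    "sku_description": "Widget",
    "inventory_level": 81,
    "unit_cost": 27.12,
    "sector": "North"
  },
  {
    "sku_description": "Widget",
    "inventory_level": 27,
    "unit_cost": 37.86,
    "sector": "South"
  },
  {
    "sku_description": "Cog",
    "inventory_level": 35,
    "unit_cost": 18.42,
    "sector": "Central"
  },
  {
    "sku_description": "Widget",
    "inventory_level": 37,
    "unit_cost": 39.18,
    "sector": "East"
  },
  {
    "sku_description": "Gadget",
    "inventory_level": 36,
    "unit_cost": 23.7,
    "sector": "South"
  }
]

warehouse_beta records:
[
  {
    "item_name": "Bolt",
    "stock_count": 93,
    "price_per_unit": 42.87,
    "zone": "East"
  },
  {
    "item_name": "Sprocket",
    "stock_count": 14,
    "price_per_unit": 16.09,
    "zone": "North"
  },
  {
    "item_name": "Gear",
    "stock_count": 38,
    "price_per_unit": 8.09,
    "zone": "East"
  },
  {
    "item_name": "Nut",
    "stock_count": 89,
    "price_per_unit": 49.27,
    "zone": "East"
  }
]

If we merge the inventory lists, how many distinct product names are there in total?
7

Schema mapping: "sku_description" (warehouse_gamma) = "item_name" (warehouse_beta) = product name

Products in warehouse_gamma: ['Bolt', 'Cog', 'Gadget', 'Widget']
Products in warehouse_beta: ['Bolt', 'Gear', 'Nut', 'Sprocket']

Union (unique products): ['Bolt', 'Cog', 'Gadget', 'Gear', 'Nut', 'Sprocket', 'Widget']
Count: 7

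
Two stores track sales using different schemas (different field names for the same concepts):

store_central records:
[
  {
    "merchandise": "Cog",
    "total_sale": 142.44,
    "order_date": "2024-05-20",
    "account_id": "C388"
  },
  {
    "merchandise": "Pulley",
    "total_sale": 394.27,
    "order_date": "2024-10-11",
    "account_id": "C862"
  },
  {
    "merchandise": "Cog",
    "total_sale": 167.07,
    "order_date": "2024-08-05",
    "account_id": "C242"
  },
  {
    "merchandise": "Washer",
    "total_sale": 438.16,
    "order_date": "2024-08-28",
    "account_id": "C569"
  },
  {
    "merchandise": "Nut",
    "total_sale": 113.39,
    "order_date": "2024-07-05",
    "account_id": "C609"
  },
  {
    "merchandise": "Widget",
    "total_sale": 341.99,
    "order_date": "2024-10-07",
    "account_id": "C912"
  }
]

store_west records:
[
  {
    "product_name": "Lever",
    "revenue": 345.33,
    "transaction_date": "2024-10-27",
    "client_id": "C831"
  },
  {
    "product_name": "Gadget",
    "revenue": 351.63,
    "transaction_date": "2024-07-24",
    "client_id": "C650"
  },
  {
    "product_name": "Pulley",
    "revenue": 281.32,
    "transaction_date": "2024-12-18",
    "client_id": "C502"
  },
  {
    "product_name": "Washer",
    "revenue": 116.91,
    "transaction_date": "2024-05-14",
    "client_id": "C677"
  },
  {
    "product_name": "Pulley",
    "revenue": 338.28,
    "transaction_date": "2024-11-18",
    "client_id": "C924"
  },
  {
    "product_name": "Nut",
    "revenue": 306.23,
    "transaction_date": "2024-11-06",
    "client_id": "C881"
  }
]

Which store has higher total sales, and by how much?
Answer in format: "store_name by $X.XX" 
store_west by $142.38

Schema mapping: "total_sale" (store_central) = "revenue" (store_west) = sale amount

Total for store_central: 1597.32
Total for store_west: 1739.70

Difference: |1597.32 - 1739.70| = 142.38
store_west has higher sales by $142.38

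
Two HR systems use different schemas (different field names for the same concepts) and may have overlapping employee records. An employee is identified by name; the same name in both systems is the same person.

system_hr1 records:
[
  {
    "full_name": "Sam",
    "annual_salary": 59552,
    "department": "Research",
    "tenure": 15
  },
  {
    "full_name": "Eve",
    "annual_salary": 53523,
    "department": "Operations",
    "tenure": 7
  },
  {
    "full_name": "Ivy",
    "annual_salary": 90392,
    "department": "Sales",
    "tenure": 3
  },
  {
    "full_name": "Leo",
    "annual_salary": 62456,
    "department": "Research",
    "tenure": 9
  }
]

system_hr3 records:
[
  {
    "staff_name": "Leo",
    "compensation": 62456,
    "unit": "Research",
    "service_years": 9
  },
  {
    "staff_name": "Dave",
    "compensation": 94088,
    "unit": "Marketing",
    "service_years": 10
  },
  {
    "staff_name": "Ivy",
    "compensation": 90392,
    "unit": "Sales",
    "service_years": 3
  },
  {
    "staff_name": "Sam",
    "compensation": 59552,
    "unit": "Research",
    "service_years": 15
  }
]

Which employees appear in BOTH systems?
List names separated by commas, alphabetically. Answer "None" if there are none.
Ivy, Leo, Sam

Schema mapping: "full_name" (system_hr1) = "staff_name" (system_hr3) = employee name

Names in system_hr1: ['Eve', 'Ivy', 'Leo', 'Sam']
Names in system_hr3: ['Dave', 'Ivy', 'Leo', 'Sam']

Intersection: ['Ivy', 'Leo', 'Sam']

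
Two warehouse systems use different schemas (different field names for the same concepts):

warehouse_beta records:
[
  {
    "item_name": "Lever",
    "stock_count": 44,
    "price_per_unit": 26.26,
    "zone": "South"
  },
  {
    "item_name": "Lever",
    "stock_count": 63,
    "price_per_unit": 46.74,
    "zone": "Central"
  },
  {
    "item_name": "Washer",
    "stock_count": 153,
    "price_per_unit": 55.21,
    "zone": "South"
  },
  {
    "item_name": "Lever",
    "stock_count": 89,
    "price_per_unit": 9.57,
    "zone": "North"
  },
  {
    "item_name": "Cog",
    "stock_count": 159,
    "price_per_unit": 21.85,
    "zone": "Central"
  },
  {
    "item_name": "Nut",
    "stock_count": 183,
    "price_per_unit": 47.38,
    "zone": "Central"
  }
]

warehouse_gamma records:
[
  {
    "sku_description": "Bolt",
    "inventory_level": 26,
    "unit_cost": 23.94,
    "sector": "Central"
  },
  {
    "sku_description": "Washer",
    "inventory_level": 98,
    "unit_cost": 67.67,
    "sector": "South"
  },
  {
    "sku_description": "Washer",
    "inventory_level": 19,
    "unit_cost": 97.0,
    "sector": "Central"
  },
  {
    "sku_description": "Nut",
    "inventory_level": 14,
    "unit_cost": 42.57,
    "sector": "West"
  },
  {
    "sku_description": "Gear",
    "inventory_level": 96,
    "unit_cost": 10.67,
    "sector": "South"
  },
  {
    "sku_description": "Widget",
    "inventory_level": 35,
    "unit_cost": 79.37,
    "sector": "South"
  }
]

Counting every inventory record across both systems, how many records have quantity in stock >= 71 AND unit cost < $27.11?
3

Schema mappings:
- "stock_count" (warehouse_beta) = "inventory_level" (warehouse_gamma) = quantity
- "price_per_unit" (warehouse_beta) = "unit_cost" (warehouse_gamma) = unit cost

Records meeting both conditions in warehouse_beta: 2
Records meeting both conditions in warehouse_gamma: 1

Total: 2 + 1 = 3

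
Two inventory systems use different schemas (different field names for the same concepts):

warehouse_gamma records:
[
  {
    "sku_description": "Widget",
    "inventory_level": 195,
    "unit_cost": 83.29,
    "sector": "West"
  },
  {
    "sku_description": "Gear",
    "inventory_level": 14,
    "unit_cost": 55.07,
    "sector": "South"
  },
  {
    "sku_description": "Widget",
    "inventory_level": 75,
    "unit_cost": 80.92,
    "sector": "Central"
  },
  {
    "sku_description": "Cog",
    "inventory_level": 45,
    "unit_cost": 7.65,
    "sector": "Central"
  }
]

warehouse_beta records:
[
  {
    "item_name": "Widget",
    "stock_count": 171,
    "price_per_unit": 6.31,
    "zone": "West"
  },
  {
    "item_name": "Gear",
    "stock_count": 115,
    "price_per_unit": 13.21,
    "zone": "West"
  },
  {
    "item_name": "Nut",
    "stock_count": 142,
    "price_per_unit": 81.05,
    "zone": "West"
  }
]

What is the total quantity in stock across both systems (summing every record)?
757

To reconcile these schemas, identify the field holding the quantity in stock in each system:
1. In warehouse_gamma it is "inventory_level"
2. In warehouse_beta it is "stock_count"

From warehouse_gamma: 195 + 14 + 75 + 45 = 329
From warehouse_beta: 171 + 115 + 142 = 428

Total: 329 + 428 = 757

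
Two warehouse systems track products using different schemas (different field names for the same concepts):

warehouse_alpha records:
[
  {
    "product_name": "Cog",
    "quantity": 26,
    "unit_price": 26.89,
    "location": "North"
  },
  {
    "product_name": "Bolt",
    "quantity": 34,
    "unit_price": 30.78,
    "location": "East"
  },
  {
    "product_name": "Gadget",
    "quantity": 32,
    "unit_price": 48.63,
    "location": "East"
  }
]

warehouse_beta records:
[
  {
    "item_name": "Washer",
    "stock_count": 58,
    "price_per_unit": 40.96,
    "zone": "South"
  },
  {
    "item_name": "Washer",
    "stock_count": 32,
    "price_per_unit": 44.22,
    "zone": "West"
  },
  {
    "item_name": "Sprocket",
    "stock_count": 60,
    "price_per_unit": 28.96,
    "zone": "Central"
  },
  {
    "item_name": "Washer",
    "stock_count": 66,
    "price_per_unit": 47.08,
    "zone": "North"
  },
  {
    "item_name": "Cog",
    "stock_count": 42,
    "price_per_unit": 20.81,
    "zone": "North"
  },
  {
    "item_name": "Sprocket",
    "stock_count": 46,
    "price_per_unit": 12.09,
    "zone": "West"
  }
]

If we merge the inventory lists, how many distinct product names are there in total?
5

Schema mapping: "product_name" (warehouse_alpha) = "item_name" (warehouse_beta) = product name

Products in warehouse_alpha: ['Bolt', 'Cog', 'Gadget']
Products in warehouse_beta: ['Cog', 'Sprocket', 'Washer']

Union (unique products): ['Bolt', 'Cog', 'Gadget', 'Sprocket', 'Washer']
Count: 5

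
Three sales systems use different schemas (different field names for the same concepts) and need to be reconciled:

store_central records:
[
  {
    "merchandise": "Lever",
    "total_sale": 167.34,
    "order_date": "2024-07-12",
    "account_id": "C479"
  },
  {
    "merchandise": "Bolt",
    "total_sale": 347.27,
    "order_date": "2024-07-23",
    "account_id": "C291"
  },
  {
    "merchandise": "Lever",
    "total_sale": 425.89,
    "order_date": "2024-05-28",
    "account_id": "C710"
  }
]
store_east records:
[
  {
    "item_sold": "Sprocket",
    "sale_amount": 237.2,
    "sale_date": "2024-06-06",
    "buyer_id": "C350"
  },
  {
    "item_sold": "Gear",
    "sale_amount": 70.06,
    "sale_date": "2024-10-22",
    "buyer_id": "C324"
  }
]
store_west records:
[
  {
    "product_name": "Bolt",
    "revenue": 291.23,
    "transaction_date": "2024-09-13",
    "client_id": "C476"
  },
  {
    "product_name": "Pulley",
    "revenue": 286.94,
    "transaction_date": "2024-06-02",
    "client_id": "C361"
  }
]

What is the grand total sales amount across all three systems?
1825.93

Schema reconciliation - all amount fields map to sale amount:

store_central (total_sale): 940.5
store_east (sale_amount): 307.26
store_west (revenue): 578.17

Grand total: 1825.93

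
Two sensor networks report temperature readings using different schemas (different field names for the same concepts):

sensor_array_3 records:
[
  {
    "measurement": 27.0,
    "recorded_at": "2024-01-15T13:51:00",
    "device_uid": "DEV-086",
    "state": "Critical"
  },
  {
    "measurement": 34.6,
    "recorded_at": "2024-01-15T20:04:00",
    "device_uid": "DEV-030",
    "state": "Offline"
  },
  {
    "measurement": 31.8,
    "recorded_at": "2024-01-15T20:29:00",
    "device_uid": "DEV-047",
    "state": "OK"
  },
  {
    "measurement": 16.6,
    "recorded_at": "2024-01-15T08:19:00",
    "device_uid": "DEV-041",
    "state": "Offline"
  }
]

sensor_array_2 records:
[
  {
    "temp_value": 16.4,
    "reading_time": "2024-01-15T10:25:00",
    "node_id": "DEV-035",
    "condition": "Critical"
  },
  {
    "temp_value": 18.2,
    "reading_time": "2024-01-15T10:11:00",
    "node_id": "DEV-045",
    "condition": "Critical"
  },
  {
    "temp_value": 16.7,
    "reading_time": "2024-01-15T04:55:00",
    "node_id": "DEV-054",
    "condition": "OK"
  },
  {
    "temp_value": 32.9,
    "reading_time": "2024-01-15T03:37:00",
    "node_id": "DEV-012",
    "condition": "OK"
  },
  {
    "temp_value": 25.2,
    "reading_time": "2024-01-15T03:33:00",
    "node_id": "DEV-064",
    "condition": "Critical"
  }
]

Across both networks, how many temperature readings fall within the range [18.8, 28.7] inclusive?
2

Schema mapping: "measurement" (sensor_array_3) = "temp_value" (sensor_array_2) = temperature

Readings in [18.8, 28.7] from sensor_array_3: 1
Readings in [18.8, 28.7] from sensor_array_2: 1

Total count: 1 + 1 = 2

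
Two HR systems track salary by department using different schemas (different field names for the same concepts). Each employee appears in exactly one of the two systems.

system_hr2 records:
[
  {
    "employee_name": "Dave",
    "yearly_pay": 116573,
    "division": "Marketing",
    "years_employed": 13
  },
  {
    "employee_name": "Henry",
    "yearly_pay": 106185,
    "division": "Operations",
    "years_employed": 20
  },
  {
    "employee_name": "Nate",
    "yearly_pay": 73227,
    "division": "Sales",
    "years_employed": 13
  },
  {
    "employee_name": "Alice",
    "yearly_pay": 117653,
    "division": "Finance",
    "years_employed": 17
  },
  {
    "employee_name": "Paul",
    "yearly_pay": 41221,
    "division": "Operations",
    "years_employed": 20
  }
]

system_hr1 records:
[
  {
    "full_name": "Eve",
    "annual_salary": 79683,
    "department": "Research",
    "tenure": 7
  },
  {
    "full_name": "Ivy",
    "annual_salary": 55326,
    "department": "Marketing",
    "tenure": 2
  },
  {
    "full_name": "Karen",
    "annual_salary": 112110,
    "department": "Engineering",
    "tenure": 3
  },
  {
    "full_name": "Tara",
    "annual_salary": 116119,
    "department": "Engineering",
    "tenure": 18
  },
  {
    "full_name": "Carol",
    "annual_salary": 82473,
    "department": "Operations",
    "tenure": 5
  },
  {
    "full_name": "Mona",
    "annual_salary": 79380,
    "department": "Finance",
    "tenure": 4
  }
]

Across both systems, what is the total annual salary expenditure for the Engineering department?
228229

Schema mappings:
- "division" (system_hr2) = "department" (system_hr1) = department
- "yearly_pay" (system_hr2) = "annual_salary" (system_hr1) = salary

Engineering salaries from system_hr2: 0
Engineering salaries from system_hr1: 228229

Total: 0 + 228229 = 228229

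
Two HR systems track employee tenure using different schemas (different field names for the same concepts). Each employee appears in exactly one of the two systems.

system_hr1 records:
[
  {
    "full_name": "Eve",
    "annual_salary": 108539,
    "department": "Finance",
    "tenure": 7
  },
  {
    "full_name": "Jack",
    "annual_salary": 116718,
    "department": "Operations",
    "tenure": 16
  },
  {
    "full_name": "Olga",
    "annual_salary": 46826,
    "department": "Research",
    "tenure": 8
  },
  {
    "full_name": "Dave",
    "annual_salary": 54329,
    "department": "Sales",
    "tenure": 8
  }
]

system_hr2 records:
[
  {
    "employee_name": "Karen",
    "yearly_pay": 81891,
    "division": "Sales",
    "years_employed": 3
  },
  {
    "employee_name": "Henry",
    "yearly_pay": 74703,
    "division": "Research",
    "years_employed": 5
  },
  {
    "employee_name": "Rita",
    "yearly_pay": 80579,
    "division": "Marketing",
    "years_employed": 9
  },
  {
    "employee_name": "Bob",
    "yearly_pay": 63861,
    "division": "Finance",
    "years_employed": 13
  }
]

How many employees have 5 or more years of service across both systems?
7

Reconcile schemas: "tenure" (system_hr1) = "years_employed" (system_hr2) = years of service

From system_hr1: 4 employees with >= 5 years
From system_hr2: 3 employees with >= 5 years

Total: 4 + 3 = 7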